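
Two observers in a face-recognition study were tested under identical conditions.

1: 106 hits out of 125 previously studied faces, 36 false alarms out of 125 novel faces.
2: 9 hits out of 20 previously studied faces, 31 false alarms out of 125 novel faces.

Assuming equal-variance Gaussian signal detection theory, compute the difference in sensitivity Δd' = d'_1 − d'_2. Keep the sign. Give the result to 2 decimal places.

1: z(0.8480) = 1.028, z(0.2880) = -0.559, d' = 1.587
2: z(0.4500) = -0.126, z(0.2480) = -0.681, d' = 0.555
Δd' = d'_1 − d'_2 = 1.587 − 0.555 = 1.032
1 has the higher sensitivity.

Δd' = 1.03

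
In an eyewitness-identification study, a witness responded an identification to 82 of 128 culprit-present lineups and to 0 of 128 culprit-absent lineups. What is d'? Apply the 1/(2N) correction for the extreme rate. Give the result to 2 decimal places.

The false-alarm rate is 0/128 = 0, so apply the 1/(2N) correction: FA → 1/(2·128) = 0.00391.
z(H) = z(0.64062) = 0.360
z(FA) = z(0.00391) = -2.660
d' = 0.360 − (-2.660) = 3.020

d' = 3.02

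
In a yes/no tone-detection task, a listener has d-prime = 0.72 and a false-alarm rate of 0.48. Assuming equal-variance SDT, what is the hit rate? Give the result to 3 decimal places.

z(false-alarm rate) = z(0.48) = -0.0502
z(H) = z(FA) + d' = -0.0502 + 0.72 = 0.6698
hit rate = Φ(0.6698) = 0.7485

hit rate = 0.749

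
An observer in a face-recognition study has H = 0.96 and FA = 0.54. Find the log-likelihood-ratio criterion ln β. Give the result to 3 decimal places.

ln β = -1.527

Φ⁻¹(H) = Φ⁻¹(0.96) = 1.7507
Φ⁻¹(FA) = Φ⁻¹(0.54) = 0.1004
ln β = −½·[z(H)² − z(FA)²] = −0.5 × (3.0650 − 0.0101) = -1.52745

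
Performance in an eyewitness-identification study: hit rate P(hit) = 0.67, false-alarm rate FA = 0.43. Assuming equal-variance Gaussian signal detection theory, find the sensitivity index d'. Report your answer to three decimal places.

z(H) = 0.4399
z(FA) = -0.1764
d' = z(H) − z(FA) = 0.4399 − (-0.1764) = 0.6163

d' = 0.616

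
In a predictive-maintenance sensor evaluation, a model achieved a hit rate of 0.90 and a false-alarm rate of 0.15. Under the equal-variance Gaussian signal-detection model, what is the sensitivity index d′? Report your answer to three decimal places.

d′ = 2.318

Φ⁻¹(H) = 1.2816
Φ⁻¹(FA) = -1.0364
d' = z(H) − z(FA) = 1.2816 − (-1.0364) = 2.3180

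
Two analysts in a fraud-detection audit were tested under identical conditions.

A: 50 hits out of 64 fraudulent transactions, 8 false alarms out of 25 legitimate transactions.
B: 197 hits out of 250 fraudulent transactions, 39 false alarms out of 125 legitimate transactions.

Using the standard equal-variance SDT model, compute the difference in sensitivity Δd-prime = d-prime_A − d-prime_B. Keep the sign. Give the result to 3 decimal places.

A: z(0.7812) = 0.7763, z(0.3200) = -0.4677, d' = 1.2440
B: z(0.7880) = 0.7995, z(0.3120) = -0.4902, d' = 1.2897
Δd' = d'_A − d'_B = 1.2440 − 1.2897 = -0.0457
B has the higher sensitivity.

Δd-prime = -0.046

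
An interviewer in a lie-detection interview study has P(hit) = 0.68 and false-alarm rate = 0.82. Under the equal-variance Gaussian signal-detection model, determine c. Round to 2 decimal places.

z(H) = z(0.68) = 0.4677
z(FA) = z(0.82) = 0.9154
c = −½·[z(H) + z(FA)] = −0.5 × (0.4677 + 0.9154) = -0.69155

c = -0.69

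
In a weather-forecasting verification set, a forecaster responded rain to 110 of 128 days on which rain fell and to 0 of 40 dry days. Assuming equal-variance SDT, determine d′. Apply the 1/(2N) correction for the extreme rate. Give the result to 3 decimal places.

The false-alarm rate is 0/40 = 0, so apply the 1/(2N) correction: FA → 1/(2·40) = 0.01250.
z(H) = z(0.85938) = 1.0775
z(FA) = z(0.01250) = -2.2414
d' = 1.0775 − (-2.2414) = 3.3189

d′ = 3.319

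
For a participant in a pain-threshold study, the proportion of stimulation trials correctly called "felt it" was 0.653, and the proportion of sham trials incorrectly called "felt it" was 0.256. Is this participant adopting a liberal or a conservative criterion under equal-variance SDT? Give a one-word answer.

conservative

z(H) = 0.393, z(FA) = -0.656
c = −½·(z(H) + z(FA)) = 0.1315
c > 0 → conservative criterion (biased toward responding “no”).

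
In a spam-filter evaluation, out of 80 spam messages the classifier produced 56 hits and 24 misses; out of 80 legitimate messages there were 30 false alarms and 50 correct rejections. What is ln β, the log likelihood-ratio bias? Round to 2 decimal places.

ln β = -0.09

H = 56/80 = 0.7000
FA = 30/80 = 0.3750
z(H) = 0.524
z(FA) = -0.319
ln β = −½·[z(H)² − z(FA)²] = −0.5 × (0.275 − 0.102) = -0.0865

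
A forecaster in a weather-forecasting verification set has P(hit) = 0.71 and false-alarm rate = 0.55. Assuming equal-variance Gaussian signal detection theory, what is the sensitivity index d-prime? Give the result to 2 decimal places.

d-prime = 0.43

z(H) = 0.5534
z(FA) = 0.1257
d' = z(H) − z(FA) = 0.5534 − 0.1257 = 0.4277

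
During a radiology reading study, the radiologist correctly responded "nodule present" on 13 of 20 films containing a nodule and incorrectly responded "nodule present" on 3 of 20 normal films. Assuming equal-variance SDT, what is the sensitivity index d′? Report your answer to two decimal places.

d′ = 1.42

H = 13/20 = 0.6500
FA = 3/20 = 0.1500
z(H) = 0.385
z(FA) = -1.036
d' = z(H) − z(FA) = 0.385 − (-1.036) = 1.421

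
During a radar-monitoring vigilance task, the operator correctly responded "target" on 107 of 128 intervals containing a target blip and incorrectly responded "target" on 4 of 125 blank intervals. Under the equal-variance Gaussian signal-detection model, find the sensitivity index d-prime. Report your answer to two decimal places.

d-prime = 2.83

H = 107/128 = 0.8359
FA = 4/125 = 0.0320
z(0.8359) = 0.978, z(0.0320) = -1.852
d' = z(H) − z(FA) = 0.978 − (-1.852) = 2.830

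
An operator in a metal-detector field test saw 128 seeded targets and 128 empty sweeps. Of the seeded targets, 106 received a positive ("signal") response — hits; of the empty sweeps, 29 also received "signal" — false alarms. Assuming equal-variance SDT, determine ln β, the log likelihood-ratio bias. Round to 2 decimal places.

ln β = -0.17

H = 106/128 = 0.8281
FA = 29/128 = 0.2266
Φ⁻¹(H) = Φ⁻¹(0.8281) = 0.947
Φ⁻¹(FA) = Φ⁻¹(0.2266) = -0.750
ln β = −½·[z(H)² − z(FA)²] = −0.5 × (0.897 − 0.563) = -0.167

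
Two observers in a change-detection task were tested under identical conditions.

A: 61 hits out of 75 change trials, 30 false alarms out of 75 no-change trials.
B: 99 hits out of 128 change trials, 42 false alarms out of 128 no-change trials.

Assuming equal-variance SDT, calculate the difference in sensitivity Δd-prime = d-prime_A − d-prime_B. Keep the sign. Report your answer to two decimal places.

Δd-prime = -0.05

A: z(0.8133) = 0.890, z(0.4000) = -0.253, d' = 1.143
B: z(0.7734) = 0.750, z(0.3281) = -0.445, d' = 1.195
Δd' = d'_A − d'_B = 1.143 − 1.195 = -0.052
B has the higher sensitivity.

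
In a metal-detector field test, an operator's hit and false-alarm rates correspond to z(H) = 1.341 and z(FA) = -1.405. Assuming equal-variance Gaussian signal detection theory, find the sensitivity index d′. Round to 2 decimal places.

d′ = 2.75

d' = z(H) − z(FA) = 1.341 − (-1.405) = 2.746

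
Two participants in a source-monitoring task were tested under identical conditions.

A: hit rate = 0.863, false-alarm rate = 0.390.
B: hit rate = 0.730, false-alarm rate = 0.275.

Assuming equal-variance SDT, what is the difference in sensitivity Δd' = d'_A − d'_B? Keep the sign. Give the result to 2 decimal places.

Δd' = 0.16

A: z(0.863) = 1.094, z(0.390) = -0.279, d' = 1.373
B: z(0.730) = 0.613, z(0.275) = -0.598, d' = 1.211
Δd' = d'_A − d'_B = 1.373 − 1.211 = 0.162
A has the higher sensitivity.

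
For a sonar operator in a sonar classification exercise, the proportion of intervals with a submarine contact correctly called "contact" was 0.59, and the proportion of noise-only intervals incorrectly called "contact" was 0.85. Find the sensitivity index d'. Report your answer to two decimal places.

d' = -0.81

Φ⁻¹(H) = Φ⁻¹(0.59) = 0.2275
Φ⁻¹(FA) = Φ⁻¹(0.85) = 1.0364
d' = z(H) − z(FA) = 0.2275 − 1.0364 = -0.8089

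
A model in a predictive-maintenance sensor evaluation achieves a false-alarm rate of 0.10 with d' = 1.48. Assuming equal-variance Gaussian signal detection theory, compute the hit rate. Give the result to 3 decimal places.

z(false-alarm rate) = z(0.10) = -1.2816
z(H) = z(FA) + d' = -1.2816 + 1.48 = 0.1984
hit rate = Φ(0.1984) = 0.5786

hit rate = 0.579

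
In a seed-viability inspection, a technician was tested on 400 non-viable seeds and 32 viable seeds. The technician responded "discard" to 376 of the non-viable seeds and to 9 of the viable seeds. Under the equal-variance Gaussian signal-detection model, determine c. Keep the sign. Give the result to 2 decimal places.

c = -0.49

H = 376/400 = 0.9400
FA = 9/32 = 0.2812
z(H) = z(0.9400) = 1.5548
z(FA) = z(0.2812) = -0.5793
c = −½·[z(H) + z(FA)] = −0.5 × (1.5548 + (-0.5793)) = -0.48775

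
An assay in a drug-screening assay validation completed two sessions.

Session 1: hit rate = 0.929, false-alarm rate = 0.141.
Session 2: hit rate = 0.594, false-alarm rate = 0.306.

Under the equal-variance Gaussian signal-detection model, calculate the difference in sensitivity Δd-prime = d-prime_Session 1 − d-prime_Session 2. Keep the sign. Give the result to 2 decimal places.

Δd-prime = 1.80

Session 1: z(0.929) = 1.468, z(0.141) = -1.076, d' = 2.544
Session 2: z(0.594) = 0.238, z(0.306) = -0.507, d' = 0.745
Δd' = d'_Session 1 − d'_Session 2 = 2.544 − 0.745 = 1.799
Session 1 has the higher sensitivity.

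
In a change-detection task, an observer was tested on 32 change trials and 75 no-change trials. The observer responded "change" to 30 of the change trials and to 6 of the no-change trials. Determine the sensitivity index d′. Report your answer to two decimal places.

d′ = 2.94

H = 30/32 = 0.9375
FA = 6/75 = 0.0800
z(H) = 1.5341
z(FA) = -1.4051
d' = z(H) − z(FA) = 1.5341 − (-1.4051) = 2.9392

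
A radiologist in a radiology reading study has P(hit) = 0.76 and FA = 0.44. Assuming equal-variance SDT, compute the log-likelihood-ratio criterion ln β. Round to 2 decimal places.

ln β = -0.24

z(H) = z(0.76) = 0.706
z(FA) = z(0.44) = -0.151
ln β = −½·[z(H)² − z(FA)²] = −0.5 × (0.498 − 0.023) = -0.2375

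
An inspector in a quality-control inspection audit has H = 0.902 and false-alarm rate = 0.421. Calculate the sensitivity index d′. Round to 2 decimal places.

d′ = 1.49

Φ⁻¹(0.902) = 1.293, Φ⁻¹(0.421) = -0.199
d' = z(H) − z(FA) = 1.293 − (-0.199) = 1.492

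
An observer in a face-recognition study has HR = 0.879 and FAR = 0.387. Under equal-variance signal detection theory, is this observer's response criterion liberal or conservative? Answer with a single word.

liberal

z(H) = 1.170, z(FA) = -0.287
c = −½·(z(H) + z(FA)) = -0.4415
c < 0 → liberal criterion (biased toward responding “yes”).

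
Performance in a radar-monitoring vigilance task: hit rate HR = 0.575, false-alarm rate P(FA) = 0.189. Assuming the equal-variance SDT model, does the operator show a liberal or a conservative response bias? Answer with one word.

z(H) = 0.189, z(FA) = -0.882
c = −½·(z(H) + z(FA)) = 0.3465
c > 0 → conservative criterion (biased toward responding “no”).

conservative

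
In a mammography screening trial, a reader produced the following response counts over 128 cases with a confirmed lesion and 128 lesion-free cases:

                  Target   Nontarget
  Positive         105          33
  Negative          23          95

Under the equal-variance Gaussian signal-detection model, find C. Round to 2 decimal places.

C = -0.13

H = 105/128 = 0.8203
FA = 33/128 = 0.2578
Φ⁻¹(H) = Φ⁻¹(0.8203) = 0.9165
Φ⁻¹(FA) = Φ⁻¹(0.2578) = -0.6501
c = −½·[z(H) + z(FA)] = −0.5 × (0.9165 + (-0.6501)) = -0.1332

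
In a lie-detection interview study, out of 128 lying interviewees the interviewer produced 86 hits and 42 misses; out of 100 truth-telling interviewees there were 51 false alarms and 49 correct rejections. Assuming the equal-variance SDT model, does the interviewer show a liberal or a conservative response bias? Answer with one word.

z(H) = 0.445, z(FA) = 0.025
c = −½·(z(H) + z(FA)) = -0.235
c < 0 → liberal criterion (biased toward responding “yes”).

liberal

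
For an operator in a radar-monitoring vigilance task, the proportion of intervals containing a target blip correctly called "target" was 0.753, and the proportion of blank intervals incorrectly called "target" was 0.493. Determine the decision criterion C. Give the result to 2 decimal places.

Φ⁻¹(H) = Φ⁻¹(0.753) = 0.684
Φ⁻¹(FA) = Φ⁻¹(0.493) = -0.018
c = −½·[z(H) + z(FA)] = −0.5 × (0.684 + (-0.018)) = -0.333

C = -0.33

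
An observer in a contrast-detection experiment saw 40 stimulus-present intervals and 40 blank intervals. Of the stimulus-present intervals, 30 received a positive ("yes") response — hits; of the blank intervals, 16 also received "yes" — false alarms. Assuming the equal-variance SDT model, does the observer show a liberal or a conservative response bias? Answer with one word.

z(H) = 0.674, z(FA) = -0.253
c = −½·(z(H) + z(FA)) = -0.2105
c < 0 → liberal criterion (biased toward responding “yes”).

liberal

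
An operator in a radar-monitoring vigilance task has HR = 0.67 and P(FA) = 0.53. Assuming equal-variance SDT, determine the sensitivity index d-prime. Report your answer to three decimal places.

d-prime = 0.365

z(0.67) = 0.4399, z(0.53) = 0.0753
d' = z(H) − z(FA) = 0.4399 − 0.0753 = 0.3646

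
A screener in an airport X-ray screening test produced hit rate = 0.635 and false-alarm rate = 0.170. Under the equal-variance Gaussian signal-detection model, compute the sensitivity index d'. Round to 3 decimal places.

d' = 1.299

Φ⁻¹(0.635) = 0.3451, Φ⁻¹(0.170) = -0.9542
d' = z(H) − z(FA) = 0.3451 − (-0.9542) = 1.2993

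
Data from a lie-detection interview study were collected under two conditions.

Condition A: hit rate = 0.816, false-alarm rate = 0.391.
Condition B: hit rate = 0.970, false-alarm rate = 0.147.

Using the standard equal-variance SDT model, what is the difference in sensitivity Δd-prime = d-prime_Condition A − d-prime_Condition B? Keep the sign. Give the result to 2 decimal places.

Δd-prime = -1.75

Condition A: z(0.816) = 0.900, z(0.391) = -0.277, d' = 1.177
Condition B: z(0.970) = 1.881, z(0.147) = -1.049, d' = 2.930
Δd' = d'_Condition A − d'_Condition B = 1.177 − 2.930 = -1.753
Condition B has the higher sensitivity.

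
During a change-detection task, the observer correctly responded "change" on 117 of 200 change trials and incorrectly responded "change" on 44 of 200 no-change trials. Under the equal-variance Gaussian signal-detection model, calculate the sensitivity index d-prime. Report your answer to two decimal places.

H = 117/200 = 0.5850
FA = 44/200 = 0.2200
z(H) = z(0.5850) = 0.2147
z(FA) = z(0.2200) = -0.7722
d' = z(H) − z(FA) = 0.2147 − (-0.7722) = 0.9869

d-prime = 0.99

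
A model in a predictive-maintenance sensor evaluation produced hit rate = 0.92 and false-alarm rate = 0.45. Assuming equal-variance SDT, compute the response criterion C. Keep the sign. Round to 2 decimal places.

z(H) = 1.4051
z(FA) = -0.1257
c = −½·[z(H) + z(FA)] = −0.5 × (1.4051 + (-0.1257)) = -0.6397

C = -0.64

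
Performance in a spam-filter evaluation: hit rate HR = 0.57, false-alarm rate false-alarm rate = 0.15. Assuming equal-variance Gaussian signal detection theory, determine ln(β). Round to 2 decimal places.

Φ⁻¹(H) = Φ⁻¹(0.57) = 0.176
Φ⁻¹(FA) = Φ⁻¹(0.15) = -1.036
ln β = −½·[z(H)² − z(FA)²] = −0.5 × (0.031 − 1.073) = 0.521

ln β = 0.52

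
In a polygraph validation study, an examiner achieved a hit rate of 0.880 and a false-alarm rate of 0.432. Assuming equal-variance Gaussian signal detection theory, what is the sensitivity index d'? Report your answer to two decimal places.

Φ⁻¹(H) = Φ⁻¹(0.880) = 1.175
Φ⁻¹(FA) = Φ⁻¹(0.432) = -0.171
d' = z(H) − z(FA) = 1.175 − (-0.171) = 1.346

d' = 1.35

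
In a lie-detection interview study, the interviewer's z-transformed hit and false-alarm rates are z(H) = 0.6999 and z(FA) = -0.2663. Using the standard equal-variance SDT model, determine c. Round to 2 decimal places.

c = -0.22

c = −½·[z(H) + z(FA)] = −½·(0.6999 + (-0.2663)) = -0.2168
c < 0: the interviewer has a liberal response bias.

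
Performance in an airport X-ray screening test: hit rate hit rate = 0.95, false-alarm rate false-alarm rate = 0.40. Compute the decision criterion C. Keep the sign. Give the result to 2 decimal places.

C = -0.70

Φ⁻¹(0.95) = 1.645, Φ⁻¹(0.40) = -0.253
c = −½·[z(H) + z(FA)] = −0.5 × (1.645 + (-0.253)) = -0.696
c < 0: the screener has a liberal response bias.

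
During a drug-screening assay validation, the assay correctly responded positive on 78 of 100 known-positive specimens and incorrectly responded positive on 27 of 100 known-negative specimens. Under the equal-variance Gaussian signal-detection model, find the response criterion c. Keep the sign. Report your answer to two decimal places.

H = 78/100 = 0.7800
FA = 27/100 = 0.2700
z(H) = 0.7722
z(FA) = -0.6128
c = −½·[z(H) + z(FA)] = −0.5 × (0.7722 + (-0.6128)) = -0.0797
c < 0: the assay has a liberal response bias.

c = -0.08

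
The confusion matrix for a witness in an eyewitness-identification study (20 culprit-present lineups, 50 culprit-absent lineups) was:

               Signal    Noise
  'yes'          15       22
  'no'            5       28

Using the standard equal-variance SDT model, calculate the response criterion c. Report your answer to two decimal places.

c = -0.26

H = 15/20 = 0.7500
FA = 22/50 = 0.4400
z(H) = z(0.7500) = 0.674
z(FA) = z(0.4400) = -0.151
c = −½·[z(H) + z(FA)] = −0.5 × (0.674 + (-0.151)) = -0.2615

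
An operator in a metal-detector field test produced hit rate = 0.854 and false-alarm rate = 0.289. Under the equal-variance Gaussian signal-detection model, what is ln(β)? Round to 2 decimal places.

Φ⁻¹(H) = 1.054
Φ⁻¹(FA) = -0.556
ln β = −½·[z(H)² − z(FA)²] = −0.5 × (1.111 − 0.309) = -0.401

ln β = -0.40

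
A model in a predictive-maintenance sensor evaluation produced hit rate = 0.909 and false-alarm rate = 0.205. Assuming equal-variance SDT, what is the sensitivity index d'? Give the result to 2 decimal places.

z(0.909) = 1.3346, z(0.205) = -0.8239
d' = z(H) − z(FA) = 1.3346 − (-0.8239) = 2.1585

d' = 2.16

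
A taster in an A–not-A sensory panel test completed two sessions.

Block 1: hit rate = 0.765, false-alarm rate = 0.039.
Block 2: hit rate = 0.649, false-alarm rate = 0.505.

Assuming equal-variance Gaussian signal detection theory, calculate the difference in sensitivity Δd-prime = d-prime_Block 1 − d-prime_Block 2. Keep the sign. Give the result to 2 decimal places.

Block 1: z(0.765) = 0.722, z(0.039) = -1.762, d' = 2.484
Block 2: z(0.649) = 0.383, z(0.505) = 0.013, d' = 0.370
Δd' = d'_Block 1 − d'_Block 2 = 2.484 − 0.370 = 2.114
Block 1 has the higher sensitivity.

Δd-prime = 2.11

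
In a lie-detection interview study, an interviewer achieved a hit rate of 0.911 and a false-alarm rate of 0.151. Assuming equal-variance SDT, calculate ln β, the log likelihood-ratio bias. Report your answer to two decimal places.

z(H) = 1.347
z(FA) = -1.032
ln β = −½·[z(H)² − z(FA)²] = −0.5 × (1.814 − 1.065) = -0.3745

ln β = -0.37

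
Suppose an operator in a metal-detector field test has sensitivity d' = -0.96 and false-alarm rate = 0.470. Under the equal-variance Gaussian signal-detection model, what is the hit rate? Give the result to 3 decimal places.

hit rate = 0.150

z(false-alarm rate) = z(0.470) = -0.0753
z(H) = z(FA) + d' = -0.0753 + (-0.96) = -1.0353
hit rate = Φ(-1.0353) = 0.1503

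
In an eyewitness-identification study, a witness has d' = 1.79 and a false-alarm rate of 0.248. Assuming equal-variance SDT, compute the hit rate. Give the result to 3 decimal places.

hit rate = 0.866

z(false-alarm rate) = z(0.248) = -0.6808
z(H) = z(FA) + d' = -0.6808 + 1.79 = 1.1092
hit rate = Φ(1.1092) = 0.8663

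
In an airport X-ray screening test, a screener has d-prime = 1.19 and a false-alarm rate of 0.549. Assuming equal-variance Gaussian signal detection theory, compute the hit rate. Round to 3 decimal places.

z(false-alarm rate) = z(0.549) = 0.1231
z(H) = z(FA) + d' = 0.1231 + 1.19 = 1.3131
hit rate = Φ(1.3131) = 0.9054

hit rate = 0.905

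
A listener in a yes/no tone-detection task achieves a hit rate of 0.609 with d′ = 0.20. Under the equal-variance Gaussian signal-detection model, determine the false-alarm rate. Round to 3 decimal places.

false-alarm rate = 0.531

z(hit rate) = z(0.609) = 0.2767
z(FA) = z(H) − d' = 0.2767 − 0.20 = 0.0767
false-alarm rate = Φ(0.0767) = 0.5306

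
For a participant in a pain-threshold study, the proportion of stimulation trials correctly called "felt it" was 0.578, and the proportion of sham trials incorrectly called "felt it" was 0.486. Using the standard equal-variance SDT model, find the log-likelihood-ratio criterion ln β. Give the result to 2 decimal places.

ln β = -0.02

Φ⁻¹(0.578) = 0.197, Φ⁻¹(0.486) = -0.035
ln β = −½·[z(H)² − z(FA)²] = −0.5 × (0.039 − 0.001) = -0.019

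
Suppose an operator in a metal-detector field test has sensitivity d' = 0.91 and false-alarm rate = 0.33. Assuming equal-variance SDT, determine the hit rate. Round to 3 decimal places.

hit rate = 0.681

z(false-alarm rate) = z(0.33) = -0.4399
z(H) = z(FA) + d' = -0.4399 + 0.91 = 0.4701
hit rate = Φ(0.4701) = 0.6809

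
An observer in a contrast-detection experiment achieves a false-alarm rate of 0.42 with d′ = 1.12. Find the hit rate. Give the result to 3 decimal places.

z(false-alarm rate) = z(0.42) = -0.2019
z(H) = z(FA) + d' = -0.2019 + 1.12 = 0.9181
hit rate = Φ(0.9181) = 0.8207

hit rate = 0.821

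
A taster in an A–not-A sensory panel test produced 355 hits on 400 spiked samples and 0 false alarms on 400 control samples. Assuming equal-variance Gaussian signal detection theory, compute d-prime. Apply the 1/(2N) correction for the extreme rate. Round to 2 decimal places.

The false-alarm rate is 0/400 = 0, so apply the 1/(2N) correction: FA → 1/(2·400) = 0.00125.
z(H) = z(0.88750) = 1.213
z(FA) = z(0.00125) = -3.023
d' = 1.213 − (-3.023) = 4.236

d-prime = 4.24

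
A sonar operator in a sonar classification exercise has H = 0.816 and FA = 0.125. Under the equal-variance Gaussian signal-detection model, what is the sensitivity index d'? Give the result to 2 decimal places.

d' = 2.05

z(0.816) = 0.900, z(0.125) = -1.150
d' = z(H) − z(FA) = 0.900 − (-1.150) = 2.050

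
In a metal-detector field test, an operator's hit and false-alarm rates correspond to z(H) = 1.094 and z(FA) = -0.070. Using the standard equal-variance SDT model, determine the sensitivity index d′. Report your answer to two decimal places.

d' = z(H) − z(FA) = 1.094 − (-0.070) = 1.164

d′ = 1.16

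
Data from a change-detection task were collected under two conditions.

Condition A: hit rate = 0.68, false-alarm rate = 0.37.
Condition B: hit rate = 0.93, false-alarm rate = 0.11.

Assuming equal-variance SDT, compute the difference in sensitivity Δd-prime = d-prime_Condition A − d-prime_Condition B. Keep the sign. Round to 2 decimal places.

Condition A: z(0.68) = 0.468, z(0.37) = -0.332, d' = 0.800
Condition B: z(0.93) = 1.476, z(0.11) = -1.227, d' = 2.703
Δd' = d'_Condition A − d'_Condition B = 0.800 − 2.703 = -1.903
Condition B has the higher sensitivity.

Δd-prime = -1.90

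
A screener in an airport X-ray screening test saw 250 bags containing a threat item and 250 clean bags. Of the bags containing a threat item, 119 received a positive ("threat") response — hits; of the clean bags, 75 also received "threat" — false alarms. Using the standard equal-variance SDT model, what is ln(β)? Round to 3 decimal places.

H = 119/250 = 0.4760
FA = 75/250 = 0.3000
z(H) = -0.0602
z(FA) = -0.5244
ln β = −½·[z(H)² − z(FA)²] = −0.5 × (0.0036 − 0.2750) = 0.1357

ln β = 0.136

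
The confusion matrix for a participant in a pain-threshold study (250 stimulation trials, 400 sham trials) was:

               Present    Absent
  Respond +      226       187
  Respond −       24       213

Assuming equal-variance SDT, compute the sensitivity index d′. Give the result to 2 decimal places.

H = 226/250 = 0.9040
FA = 187/400 = 0.4675
Φ⁻¹(H) = Φ⁻¹(0.9040) = 1.3047
Φ⁻¹(FA) = Φ⁻¹(0.4675) = -0.0816
d' = z(H) − z(FA) = 1.3047 − (-0.0816) = 1.3863

d′ = 1.39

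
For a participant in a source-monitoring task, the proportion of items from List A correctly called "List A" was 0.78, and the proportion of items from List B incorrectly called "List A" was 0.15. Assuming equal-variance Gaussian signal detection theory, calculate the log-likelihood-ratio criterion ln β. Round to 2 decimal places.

z(H) = 0.772
z(FA) = -1.036
ln β = −½·[z(H)² − z(FA)²] = −0.5 × (0.596 − 1.073) = 0.2385

ln β = 0.24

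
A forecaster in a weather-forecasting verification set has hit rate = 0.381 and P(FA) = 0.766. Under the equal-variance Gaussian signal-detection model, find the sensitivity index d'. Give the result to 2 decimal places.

z(H) = z(0.381) = -0.3029
z(FA) = z(0.766) = 0.7257
d' = z(H) − z(FA) = -0.3029 − 0.7257 = -1.0286

d' = -1.03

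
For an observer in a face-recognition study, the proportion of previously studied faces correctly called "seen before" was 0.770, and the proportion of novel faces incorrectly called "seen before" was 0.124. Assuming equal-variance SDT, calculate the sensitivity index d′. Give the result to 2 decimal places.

z(0.770) = 0.739, z(0.124) = -1.155
d' = z(H) − z(FA) = 0.739 − (-1.155) = 1.894

d′ = 1.89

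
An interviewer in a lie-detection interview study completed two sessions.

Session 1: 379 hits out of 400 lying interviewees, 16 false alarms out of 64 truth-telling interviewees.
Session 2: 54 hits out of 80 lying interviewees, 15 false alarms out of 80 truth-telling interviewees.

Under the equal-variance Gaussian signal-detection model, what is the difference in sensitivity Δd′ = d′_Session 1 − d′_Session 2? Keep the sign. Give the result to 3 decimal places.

Session 1: z(0.9475) = 1.6211, z(0.2500) = -0.6745, d' = 2.2956
Session 2: z(0.6750) = 0.4538, z(0.1875) = -0.8871, d' = 1.3409
Δd' = d'_Session 1 − d'_Session 2 = 2.2956 − 1.3409 = 0.9547
Session 1 has the higher sensitivity.

Δd′ = 0.955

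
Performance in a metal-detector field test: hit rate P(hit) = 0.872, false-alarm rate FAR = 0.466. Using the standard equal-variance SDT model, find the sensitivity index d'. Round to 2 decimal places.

d' = 1.22

Φ⁻¹(H) = Φ⁻¹(0.872) = 1.1359
Φ⁻¹(FA) = Φ⁻¹(0.466) = -0.0853
d' = z(H) − z(FA) = 1.1359 − (-0.0853) = 1.2212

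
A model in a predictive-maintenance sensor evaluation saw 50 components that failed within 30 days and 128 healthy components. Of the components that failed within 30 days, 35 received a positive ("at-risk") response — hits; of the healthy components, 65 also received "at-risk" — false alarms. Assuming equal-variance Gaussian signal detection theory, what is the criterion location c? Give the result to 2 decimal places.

c = -0.27

H = 35/50 = 0.7000
FA = 65/128 = 0.5078
Φ⁻¹(H) = Φ⁻¹(0.7000) = 0.524
Φ⁻¹(FA) = Φ⁻¹(0.5078) = 0.020
c = −½·[z(H) + z(FA)] = −0.5 × (0.524 + 0.020) = -0.272
c < 0: the model has a liberal response bias.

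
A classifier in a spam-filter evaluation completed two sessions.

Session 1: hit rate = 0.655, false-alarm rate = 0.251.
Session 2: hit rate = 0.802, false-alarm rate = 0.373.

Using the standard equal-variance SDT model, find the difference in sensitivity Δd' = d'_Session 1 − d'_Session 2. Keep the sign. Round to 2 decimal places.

Δd' = -0.10

Session 1: z(0.655) = 0.399, z(0.251) = -0.671, d' = 1.070
Session 2: z(0.802) = 0.849, z(0.373) = -0.324, d' = 1.173
Δd' = d'_Session 1 − d'_Session 2 = 1.070 − 1.173 = -0.103
Session 2 has the higher sensitivity.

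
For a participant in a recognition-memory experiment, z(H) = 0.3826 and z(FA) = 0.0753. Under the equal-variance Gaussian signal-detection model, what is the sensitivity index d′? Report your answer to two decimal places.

d' = z(H) − z(FA) = 0.3826 − 0.0753 = 0.3073

d′ = 0.31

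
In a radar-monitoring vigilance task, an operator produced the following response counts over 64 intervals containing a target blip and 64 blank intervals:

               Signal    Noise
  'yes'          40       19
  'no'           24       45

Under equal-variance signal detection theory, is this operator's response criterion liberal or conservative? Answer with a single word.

z(H) = 0.319, z(FA) = -0.533
c = −½·(z(H) + z(FA)) = 0.107
c > 0 → conservative criterion (biased toward responding “no”).

conservative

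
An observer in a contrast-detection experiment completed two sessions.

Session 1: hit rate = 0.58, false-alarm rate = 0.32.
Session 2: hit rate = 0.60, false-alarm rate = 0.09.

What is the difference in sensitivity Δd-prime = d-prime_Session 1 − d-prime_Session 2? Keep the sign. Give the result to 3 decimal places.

Session 1: z(0.58) = 0.2019, z(0.32) = -0.4677, d' = 0.6696
Session 2: z(0.60) = 0.2533, z(0.09) = -1.3408, d' = 1.5941
Δd' = d'_Session 1 − d'_Session 2 = 0.6696 − 1.5941 = -0.9245
Session 2 has the higher sensitivity.

Δd-prime = -0.925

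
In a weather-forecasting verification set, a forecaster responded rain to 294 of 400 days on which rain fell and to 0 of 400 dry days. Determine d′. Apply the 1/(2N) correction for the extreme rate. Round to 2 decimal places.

d′ = 3.65

The false-alarm rate is 0/400 = 0, so apply the 1/(2N) correction: FA → 1/(2·400) = 0.00125.
z(H) = z(0.73500) = 0.628
z(FA) = z(0.00125) = -3.023
d' = 0.628 − (-3.023) = 3.651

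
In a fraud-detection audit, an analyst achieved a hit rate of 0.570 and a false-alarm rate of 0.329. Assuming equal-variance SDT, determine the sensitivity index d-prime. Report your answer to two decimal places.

z(H) = 0.1764
z(FA) = -0.4427
d' = z(H) − z(FA) = 0.1764 − (-0.4427) = 0.6191

d-prime = 0.62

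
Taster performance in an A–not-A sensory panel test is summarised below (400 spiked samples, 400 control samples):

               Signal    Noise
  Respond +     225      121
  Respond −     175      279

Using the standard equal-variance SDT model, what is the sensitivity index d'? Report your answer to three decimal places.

H = 225/400 = 0.5625
FA = 121/400 = 0.3025
Φ⁻¹(0.5625) = 0.1573, Φ⁻¹(0.3025) = -0.5172
d' = z(H) − z(FA) = 0.1573 − (-0.5172) = 0.6745

d' = 0.675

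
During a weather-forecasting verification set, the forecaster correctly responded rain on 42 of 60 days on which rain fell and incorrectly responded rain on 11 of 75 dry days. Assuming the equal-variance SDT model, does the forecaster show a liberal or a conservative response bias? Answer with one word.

z(H) = 0.524, z(FA) = -1.051
c = −½·(z(H) + z(FA)) = 0.2635
c > 0 → conservative criterion (biased toward responding “no”).

conservative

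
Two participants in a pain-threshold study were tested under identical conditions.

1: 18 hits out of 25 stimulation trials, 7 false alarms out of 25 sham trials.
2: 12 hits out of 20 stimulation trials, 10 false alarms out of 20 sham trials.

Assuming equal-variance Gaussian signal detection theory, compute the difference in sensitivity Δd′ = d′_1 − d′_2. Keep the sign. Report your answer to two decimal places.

1: z(0.7200) = 0.583, z(0.2800) = -0.583, d' = 1.166
2: z(0.6000) = 0.253, z(0.5000) = 0.000, d' = 0.253
Δd' = d'_1 − d'_2 = 1.166 − 0.253 = 0.913
1 has the higher sensitivity.

Δd′ = 0.91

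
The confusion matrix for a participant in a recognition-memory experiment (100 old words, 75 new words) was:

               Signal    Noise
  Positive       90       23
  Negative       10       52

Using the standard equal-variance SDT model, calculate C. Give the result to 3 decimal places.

H = 90/100 = 0.9000
FA = 23/75 = 0.3067
z(0.9000) = 1.2816, z(0.3067) = -0.5052
c = −½·[z(H) + z(FA)] = −0.5 × (1.2816 + (-0.5052)) = -0.3882

C = -0.388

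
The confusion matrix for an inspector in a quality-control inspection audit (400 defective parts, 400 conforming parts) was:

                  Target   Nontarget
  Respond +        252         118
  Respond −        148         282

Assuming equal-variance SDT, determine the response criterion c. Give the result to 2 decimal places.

H = 252/400 = 0.6300
FA = 118/400 = 0.2950
Φ⁻¹(H) = 0.3319
Φ⁻¹(FA) = -0.5388
c = −½·[z(H) + z(FA)] = −0.5 × (0.3319 + (-0.5388)) = 0.10345
c > 0: the inspector has a conservative response bias.

c = 0.10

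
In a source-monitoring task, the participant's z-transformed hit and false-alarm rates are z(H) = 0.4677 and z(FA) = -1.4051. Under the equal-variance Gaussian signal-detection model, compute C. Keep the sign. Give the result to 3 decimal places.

c = −½·[z(H) + z(FA)] = −½·(0.4677 + (-1.4051)) = 0.4687
c > 0: the participant has a conservative response bias.

C = 0.469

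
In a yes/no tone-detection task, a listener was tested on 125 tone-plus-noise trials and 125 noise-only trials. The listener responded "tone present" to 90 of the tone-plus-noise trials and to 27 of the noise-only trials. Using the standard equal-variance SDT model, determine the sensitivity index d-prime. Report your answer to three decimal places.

H = 90/125 = 0.7200
FA = 27/125 = 0.2160
z(0.7200) = 0.5828, z(0.2160) = -0.7858
d' = z(H) − z(FA) = 0.5828 − (-0.7858) = 1.3686

d-prime = 1.369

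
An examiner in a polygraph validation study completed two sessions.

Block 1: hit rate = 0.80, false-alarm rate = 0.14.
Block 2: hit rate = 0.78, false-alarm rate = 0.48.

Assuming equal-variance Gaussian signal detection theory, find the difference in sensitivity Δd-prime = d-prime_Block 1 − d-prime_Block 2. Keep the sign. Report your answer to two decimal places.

Block 1: z(0.80) = 0.842, z(0.14) = -1.080, d' = 1.922
Block 2: z(0.78) = 0.772, z(0.48) = -0.050, d' = 0.822
Δd' = d'_Block 1 − d'_Block 2 = 1.922 − 0.822 = 1.100
Block 1 has the higher sensitivity.

Δd-prime = 1.10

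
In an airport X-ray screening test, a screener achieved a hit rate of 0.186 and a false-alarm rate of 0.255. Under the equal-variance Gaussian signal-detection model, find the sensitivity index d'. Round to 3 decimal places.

z(H) = z(0.186) = -0.8927
z(FA) = z(0.255) = -0.6588
d' = z(H) − z(FA) = -0.8927 − (-0.6588) = -0.2339

d' = -0.234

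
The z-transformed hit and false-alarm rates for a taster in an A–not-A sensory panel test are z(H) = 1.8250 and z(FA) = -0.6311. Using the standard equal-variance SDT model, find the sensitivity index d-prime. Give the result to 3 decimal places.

d' = z(H) − z(FA) = 1.8250 − (-0.6311) = 2.4561

d-prime = 2.456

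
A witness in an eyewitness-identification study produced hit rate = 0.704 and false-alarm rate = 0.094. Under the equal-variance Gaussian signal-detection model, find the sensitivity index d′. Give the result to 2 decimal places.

d′ = 1.85

z(H) = 0.536
z(FA) = -1.317
d' = z(H) − z(FA) = 0.536 − (-1.317) = 1.853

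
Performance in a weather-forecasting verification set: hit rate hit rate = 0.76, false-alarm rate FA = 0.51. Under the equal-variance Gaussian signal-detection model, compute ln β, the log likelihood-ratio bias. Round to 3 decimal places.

z(H) = 0.7063
z(FA) = 0.0251
ln β = −½·[z(H)² − z(FA)²] = −0.5 × (0.4989 − 0.0006) = -0.24915

ln β = -0.249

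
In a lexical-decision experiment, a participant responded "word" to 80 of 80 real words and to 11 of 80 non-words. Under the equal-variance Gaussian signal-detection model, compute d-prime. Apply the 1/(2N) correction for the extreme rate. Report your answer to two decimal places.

The hit rate is 80/80 = 1, so apply the 1/(2N) correction: H → 1 − 1/(2·80) = 0.99375.
z(H) = z(0.99375) = 2.498
z(FA) = z(0.13750) = -1.092
d' = 2.498 − (-1.092) = 3.590

d-prime = 3.59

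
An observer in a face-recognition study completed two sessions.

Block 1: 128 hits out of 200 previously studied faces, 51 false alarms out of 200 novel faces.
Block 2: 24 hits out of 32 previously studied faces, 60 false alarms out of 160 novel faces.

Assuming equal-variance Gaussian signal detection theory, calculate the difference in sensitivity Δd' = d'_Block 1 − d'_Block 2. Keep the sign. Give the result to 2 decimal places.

Δd' = 0.02

Block 1: z(0.6400) = 0.358, z(0.2550) = -0.659, d' = 1.017
Block 2: z(0.7500) = 0.674, z(0.3750) = -0.319, d' = 0.993
Δd' = d'_Block 1 − d'_Block 2 = 1.017 − 0.993 = 0.024
Block 1 has the higher sensitivity.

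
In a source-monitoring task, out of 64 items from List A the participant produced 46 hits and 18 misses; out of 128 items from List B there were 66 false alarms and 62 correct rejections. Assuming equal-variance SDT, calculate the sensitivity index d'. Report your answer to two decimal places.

d' = 0.54

H = 46/64 = 0.7188
FA = 66/128 = 0.5156
Φ⁻¹(H) = Φ⁻¹(0.7188) = 0.5793
Φ⁻¹(FA) = Φ⁻¹(0.5156) = 0.0391
d' = z(H) − z(FA) = 0.5793 − 0.0391 = 0.5402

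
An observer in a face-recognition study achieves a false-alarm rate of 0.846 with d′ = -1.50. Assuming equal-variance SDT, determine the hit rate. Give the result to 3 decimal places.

hit rate = 0.315

z(false-alarm rate) = z(0.846) = 1.0194
z(H) = z(FA) + d' = 1.0194 + (-1.50) = -0.4806
hit rate = Φ(-0.4806) = 0.3154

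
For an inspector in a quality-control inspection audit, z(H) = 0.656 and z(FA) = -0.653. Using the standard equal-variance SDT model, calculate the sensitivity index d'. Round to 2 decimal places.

d' = z(H) − z(FA) = 0.656 − (-0.653) = 1.309

d' = 1.31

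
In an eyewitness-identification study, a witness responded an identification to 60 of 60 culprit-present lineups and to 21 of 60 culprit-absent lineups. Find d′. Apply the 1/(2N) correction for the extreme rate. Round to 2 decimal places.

The hit rate is 60/60 = 1, so apply the 1/(2N) correction: H → 1 − 1/(2·60) = 0.99167.
z(H) = z(0.99167) = 2.394
z(FA) = z(0.35000) = -0.385
d' = 2.394 − (-0.385) = 2.779

d′ = 2.78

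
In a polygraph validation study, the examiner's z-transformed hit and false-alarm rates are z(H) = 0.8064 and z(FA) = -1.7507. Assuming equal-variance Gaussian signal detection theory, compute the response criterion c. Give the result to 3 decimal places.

c = −½·[z(H) + z(FA)] = −½·(0.8064 + (-1.7507)) = 0.47215

c = 0.472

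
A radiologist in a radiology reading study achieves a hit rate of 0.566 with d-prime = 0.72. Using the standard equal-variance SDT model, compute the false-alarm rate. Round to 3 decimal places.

false-alarm rate = 0.290

z(hit rate) = z(0.566) = 0.1662
z(FA) = z(H) − d' = 0.1662 − 0.72 = -0.5538
false-alarm rate = Φ(-0.5538) = 0.2899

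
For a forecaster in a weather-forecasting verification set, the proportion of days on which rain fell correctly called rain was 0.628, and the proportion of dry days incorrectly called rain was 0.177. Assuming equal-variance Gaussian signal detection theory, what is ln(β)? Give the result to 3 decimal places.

ln β = 0.376

Φ⁻¹(0.628) = 0.3266, Φ⁻¹(0.177) = -0.9269
ln β = −½·[z(H)² − z(FA)²] = −0.5 × (0.1067 − 0.8591) = 0.3762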